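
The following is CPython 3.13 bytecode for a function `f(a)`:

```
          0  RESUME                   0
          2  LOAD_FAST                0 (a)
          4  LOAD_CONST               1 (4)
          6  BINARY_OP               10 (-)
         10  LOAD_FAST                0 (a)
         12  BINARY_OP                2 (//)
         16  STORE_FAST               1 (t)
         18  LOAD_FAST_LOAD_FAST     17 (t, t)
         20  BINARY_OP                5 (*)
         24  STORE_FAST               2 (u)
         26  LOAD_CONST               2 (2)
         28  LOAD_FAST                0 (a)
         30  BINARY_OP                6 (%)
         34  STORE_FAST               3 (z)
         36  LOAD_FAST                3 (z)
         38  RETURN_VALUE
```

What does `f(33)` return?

2

LOAD_FAST a → push 33. Stack: [33]
LOAD_CONST → push 4. Stack: [33, 4]
BINARY_OP - → 33 - 4 = 29. Stack: [29]
LOAD_FAST a → push 33. Stack: [29, 33]
BINARY_OP // → 29 // 33 = 0. Stack: [0]
STORE_FAST t → t=0. Stack: []
LOAD_FAST_LOAD_FAST t,t → push 0,0. Stack: [0, 0]
BINARY_OP * → 0 * 0 = 0. Stack: [0]
STORE_FAST u → u=0. Stack: []
LOAD_CONST → push 2. Stack: [2]
LOAD_FAST a → push 33. Stack: [2, 33]
BINARY_OP % → 2 % 33 = 2. Stack: [2]
STORE_FAST z → z=2. Stack: []
LOAD_FAST z → push 2. Stack: [2]
RETURN_VALUE → return 2.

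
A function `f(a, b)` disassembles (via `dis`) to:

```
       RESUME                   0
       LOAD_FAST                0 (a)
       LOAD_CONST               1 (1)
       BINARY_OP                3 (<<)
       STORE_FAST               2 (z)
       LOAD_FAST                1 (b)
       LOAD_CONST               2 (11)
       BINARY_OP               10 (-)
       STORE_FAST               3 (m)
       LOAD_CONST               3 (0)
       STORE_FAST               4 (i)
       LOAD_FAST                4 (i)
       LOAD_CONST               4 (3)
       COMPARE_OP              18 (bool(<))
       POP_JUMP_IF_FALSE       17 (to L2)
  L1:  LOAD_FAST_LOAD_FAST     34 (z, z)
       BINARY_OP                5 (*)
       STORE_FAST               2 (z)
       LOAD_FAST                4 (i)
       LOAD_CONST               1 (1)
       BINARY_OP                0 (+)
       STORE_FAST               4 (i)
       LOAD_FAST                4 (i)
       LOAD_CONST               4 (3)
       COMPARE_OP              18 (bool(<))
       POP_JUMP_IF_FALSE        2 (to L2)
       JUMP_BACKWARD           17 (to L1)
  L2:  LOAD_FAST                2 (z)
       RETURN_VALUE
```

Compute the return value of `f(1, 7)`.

256

LOAD_FAST a → push 1. Stack: [1]
LOAD_CONST → push 1. Stack: [1, 1]
BINARY_OP << → 1 << 1 = 2. Stack: [2]
STORE_FAST z → z=2. Stack: []
LOAD_FAST b → push 7. Stack: [7]
LOAD_CONST → push 11. Stack: [7, 11]
BINARY_OP - → 7 - 11 = -4. Stack: [-4]
STORE_FAST m → m=-4. Stack: []
LOAD_CONST → push 0. Stack: [0]
STORE_FAST i → i=0. Stack: []
LOAD_FAST i → push 0. Stack: [0]
LOAD_CONST → push 3. Stack: [0, 3]
COMPARE_OP bool(<) → 0 vs 3 = True. Stack: [True]
POP_JUMP_IF_FALSE → pop True; no jump. Stack: []
LOAD_FAST_LOAD_FAST z,z → push 2,2. Stack: [2, 2]
BINARY_OP * → 2 * 2 = 4. Stack: [4]
STORE_FAST z → z=4. Stack: []
LOAD_FAST i → push 0. Stack: [0]
LOAD_CONST → push 1. Stack: [0, 1]
BINARY_OP + → 0 + 1 = 1. Stack: [1]
STORE_FAST i → i=1. Stack: []
LOAD_FAST i → push 1. Stack: [1]
LOAD_CONST → push 3. Stack: [1, 3]
COMPARE_OP bool(<) → 1 vs 3 = True. Stack: [True]
POP_JUMP_IF_FALSE → pop True; no jump. Stack: []
LOAD_FAST_LOAD_FAST z,z → push 4,4. Stack: [4, 4]
BINARY_OP * → 4 * 4 = 16. Stack: [16]
STORE_FAST z → z=16. Stack: []
LOAD_FAST i → push 1. Stack: [1]
LOAD_CONST → push 1. Stack: [1, 1]
BINARY_OP + → 1 + 1 = 2. Stack: [2]
STORE_FAST i → i=2. Stack: []
LOAD_FAST i → push 2. Stack: [2]
LOAD_CONST → push 3. Stack: [2, 3]
COMPARE_OP bool(<) → 2 vs 3 = True. Stack: [True]
POP_JUMP_IF_FALSE → pop True; no jump. Stack: []
LOAD_FAST_LOAD_FAST z,z → push 16,16. Stack: [16, 16]
BINARY_OP * → 16 * 16 = 256. Stack: [256]
STORE_FAST z → z=256. Stack: []
LOAD_FAST i → push 2. Stack: [2]
LOAD_CONST → push 1. Stack: [2, 1]
BINARY_OP + → 2 + 1 = 3. Stack: [3]
STORE_FAST i → i=3. Stack: []
LOAD_FAST i → push 3. Stack: [3]
LOAD_CONST → push 3. Stack: [3, 3]
COMPARE_OP bool(<) → 3 vs 3 = False. Stack: [False]
POP_JUMP_IF_FALSE → pop False; jump. Stack: []
LOAD_FAST z → push 256. Stack: [256]
RETURN_VALUE → return 256.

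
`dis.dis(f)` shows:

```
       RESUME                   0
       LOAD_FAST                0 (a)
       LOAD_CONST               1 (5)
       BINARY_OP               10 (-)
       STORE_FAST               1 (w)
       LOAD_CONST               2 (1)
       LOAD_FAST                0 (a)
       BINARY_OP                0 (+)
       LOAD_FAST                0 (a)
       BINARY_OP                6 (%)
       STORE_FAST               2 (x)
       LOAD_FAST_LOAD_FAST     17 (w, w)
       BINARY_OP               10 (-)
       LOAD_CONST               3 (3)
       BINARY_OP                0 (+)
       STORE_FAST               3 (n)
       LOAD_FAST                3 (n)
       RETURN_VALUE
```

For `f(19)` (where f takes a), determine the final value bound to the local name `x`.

1

LOAD_FAST a → push 19. Stack: [19]
LOAD_CONST → push 5. Stack: [19, 5]
BINARY_OP - → 19 - 5 = 14. Stack: [14]
STORE_FAST w → w=14. Stack: []
LOAD_CONST → push 1. Stack: [1]
LOAD_FAST a → push 19. Stack: [1, 19]
BINARY_OP + → 1 + 19 = 20. Stack: [20]
LOAD_FAST a → push 19. Stack: [20, 19]
BINARY_OP % → 20 % 19 = 1. Stack: [1]
STORE_FAST x → x=1. Stack: []
LOAD_FAST_LOAD_FAST w,w → push 14,14. Stack: [14, 14]
BINARY_OP - → 14 - 14 = 0. Stack: [0]
LOAD_CONST → push 3. Stack: [0, 3]
BINARY_OP + → 0 + 3 = 3. Stack: [3]
STORE_FAST n → n=3. Stack: []
LOAD_FAST n → push 3. Stack: [3]
RETURN_VALUE → return 3.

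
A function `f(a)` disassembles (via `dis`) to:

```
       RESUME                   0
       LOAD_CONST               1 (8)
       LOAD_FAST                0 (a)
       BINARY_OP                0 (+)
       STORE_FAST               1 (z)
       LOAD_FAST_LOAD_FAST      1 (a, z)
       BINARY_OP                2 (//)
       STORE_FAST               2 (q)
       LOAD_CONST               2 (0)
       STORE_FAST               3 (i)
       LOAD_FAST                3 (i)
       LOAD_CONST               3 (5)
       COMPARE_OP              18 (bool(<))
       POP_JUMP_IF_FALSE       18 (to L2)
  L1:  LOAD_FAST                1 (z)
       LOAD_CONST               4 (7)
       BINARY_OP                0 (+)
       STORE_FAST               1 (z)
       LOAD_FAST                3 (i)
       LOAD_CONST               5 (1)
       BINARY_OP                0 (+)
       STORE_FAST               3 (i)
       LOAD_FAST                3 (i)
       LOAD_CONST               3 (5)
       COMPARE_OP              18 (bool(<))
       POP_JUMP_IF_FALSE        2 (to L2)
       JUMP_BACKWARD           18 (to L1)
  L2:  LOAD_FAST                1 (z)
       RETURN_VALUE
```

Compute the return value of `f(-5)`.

38

LOAD_CONST → push 8
LOAD_FAST a → push -5
BINARY_OP + → 8 + -5 = 3
STORE_FAST z → z=3
LOAD_FAST_LOAD_FAST a,z → push -5,3
BINARY_OP // → -5 // 3 = -2
STORE_FAST q → q=-2
LOAD_CONST → push 0
STORE_FAST i → i=0
LOAD_FAST i → push 0
LOAD_CONST → push 5
COMPARE_OP bool(<) → 0 vs 5 = True
POP_JUMP_IF_FALSE → pop True; no jump
LOAD_FAST z → push 3
LOAD_CONST → push 7
BINARY_OP + → 3 + 7 = 10
STORE_FAST z → z=10
LOAD_FAST i → push 0
LOAD_CONST → push 1
BINARY_OP + → 0 + 1 = 1
STORE_FAST i → i=1
LOAD_FAST i → push 1
LOAD_CONST → push 5
COMPARE_OP bool(<) → 1 vs 5 = True
POP_JUMP_IF_FALSE → pop True; no jump
LOAD_FAST z → push 10
LOAD_CONST → push 7
BINARY_OP + → 10 + 7 = 17
STORE_FAST z → z=17
LOAD_FAST i → push 1
LOAD_CONST → push 1
BINARY_OP + → 1 + 1 = 2
STORE_FAST i → i=2
LOAD_FAST i → push 2
LOAD_CONST → push 5
COMPARE_OP bool(<) → 2 vs 5 = True
POP_JUMP_IF_FALSE → pop True; no jump
LOAD_FAST z → push 17
LOAD_CONST → push 7
BINARY_OP + → 17 + 7 = 24
STORE_FAST z → z=24
LOAD_FAST i → push 2
LOAD_CONST → push 1
BINARY_OP + → 2 + 1 = 3
STORE_FAST i → i=3
LOAD_FAST i → push 3
LOAD_CONST → push 5
COMPARE_OP bool(<) → 3 vs 5 = True
POP_JUMP_IF_FALSE → pop True; no jump
LOAD_FAST z → push 24
LOAD_CONST → push 7
BINARY_OP + → 24 + 7 = 31
STORE_FAST z → z=31
LOAD_FAST i → push 3
LOAD_CONST → push 1
BINARY_OP + → 3 + 1 = 4
STORE_FAST i → i=4
LOAD_FAST i → push 4
LOAD_CONST → push 5
COMPARE_OP bool(<) → 4 vs 5 = True
POP_JUMP_IF_FALSE → pop True; no jump
LOAD_FAST z → push 31
LOAD_CONST → push 7
BINARY_OP + → 31 + 7 = 38
STORE_FAST z → z=38
LOAD_FAST i → push 4
LOAD_CONST → push 1
BINARY_OP + → 4 + 1 = 5
STORE_FAST i → i=5
LOAD_FAST i → push 5
LOAD_CONST → push 5
COMPARE_OP bool(<) → 5 vs 5 = False
POP_JUMP_IF_FALSE → pop False; jump
LOAD_FAST z → push 38
RETURN_VALUE → return 38.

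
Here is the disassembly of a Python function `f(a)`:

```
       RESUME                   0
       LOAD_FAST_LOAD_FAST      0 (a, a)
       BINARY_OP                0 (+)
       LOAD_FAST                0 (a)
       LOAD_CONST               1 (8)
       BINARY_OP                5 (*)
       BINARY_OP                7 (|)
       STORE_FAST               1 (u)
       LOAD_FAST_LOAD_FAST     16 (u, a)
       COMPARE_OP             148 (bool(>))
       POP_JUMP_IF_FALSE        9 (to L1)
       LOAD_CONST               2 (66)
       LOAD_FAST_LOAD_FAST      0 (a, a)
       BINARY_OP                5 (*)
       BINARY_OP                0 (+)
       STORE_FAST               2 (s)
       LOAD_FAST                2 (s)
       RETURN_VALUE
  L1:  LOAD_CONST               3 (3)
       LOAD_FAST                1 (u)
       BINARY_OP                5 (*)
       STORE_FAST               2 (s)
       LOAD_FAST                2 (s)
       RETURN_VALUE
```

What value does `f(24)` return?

LOAD_FAST_LOAD_FAST a,a → push 24,24. Stack: [24, 24]
BINARY_OP + → 24 + 24 = 48. Stack: [48]
LOAD_FAST a → push 24. Stack: [48, 24]
LOAD_CONST → push 8. Stack: [48, 24, 8]
BINARY_OP * → 24 * 8 = 192. Stack: [48, 192]
BINARY_OP | → 48 | 192 = 240. Stack: [240]
STORE_FAST u → u=240. Stack: []
LOAD_FAST_LOAD_FAST u,a → push 240,24. Stack: [240, 24]
COMPARE_OP bool(>) → 240 vs 24 = True. Stack: [True]
POP_JUMP_IF_FALSE → pop True; no jump. Stack: []
LOAD_CONST → push 66. Stack: [66]
LOAD_FAST_LOAD_FAST a,a → push 24,24. Stack: [66, 24, 24]
BINARY_OP * → 24 * 24 = 576. Stack: [66, 576]
BINARY_OP + → 66 + 576 = 642. Stack: [642]
STORE_FAST s → s=642. Stack: []
LOAD_FAST s → push 642. Stack: [642]
RETURN_VALUE → return 642.

642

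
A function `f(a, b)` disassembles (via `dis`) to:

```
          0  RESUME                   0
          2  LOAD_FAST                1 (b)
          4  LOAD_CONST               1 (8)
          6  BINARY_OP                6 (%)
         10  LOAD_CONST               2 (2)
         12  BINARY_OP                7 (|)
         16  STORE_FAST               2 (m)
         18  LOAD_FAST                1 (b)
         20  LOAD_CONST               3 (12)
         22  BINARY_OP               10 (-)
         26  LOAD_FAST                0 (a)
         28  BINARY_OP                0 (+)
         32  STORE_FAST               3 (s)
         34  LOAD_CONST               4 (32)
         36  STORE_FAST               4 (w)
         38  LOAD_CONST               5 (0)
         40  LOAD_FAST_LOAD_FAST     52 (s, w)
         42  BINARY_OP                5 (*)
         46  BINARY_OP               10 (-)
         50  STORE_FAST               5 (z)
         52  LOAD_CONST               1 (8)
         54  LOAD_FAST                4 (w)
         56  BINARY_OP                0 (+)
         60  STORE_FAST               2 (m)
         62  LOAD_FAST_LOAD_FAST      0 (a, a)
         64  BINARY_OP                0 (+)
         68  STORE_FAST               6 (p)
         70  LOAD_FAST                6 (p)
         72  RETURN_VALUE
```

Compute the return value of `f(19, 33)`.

LOAD_FAST b → push 33. Stack: [33]
LOAD_CONST → push 8. Stack: [33, 8]
BINARY_OP % → 33 % 8 = 1. Stack: [1]
LOAD_CONST → push 2. Stack: [1, 2]
BINARY_OP | → 1 | 2 = 3. Stack: [3]
STORE_FAST m → m=3. Stack: []
LOAD_FAST b → push 33. Stack: [33]
LOAD_CONST → push 12. Stack: [33, 12]
BINARY_OP - → 33 - 12 = 21. Stack: [21]
LOAD_FAST a → push 19. Stack: [21, 19]
BINARY_OP + → 21 + 19 = 40. Stack: [40]
STORE_FAST s → s=40. Stack: []
LOAD_CONST → push 32. Stack: [32]
STORE_FAST w → w=32. Stack: []
LOAD_CONST → push 0. Stack: [0]
LOAD_FAST_LOAD_FAST s,w → push 40,32. Stack: [0, 40, 32]
BINARY_OP * → 40 * 32 = 1280. Stack: [0, 1280]
BINARY_OP - → 0 - 1280 = -1280. Stack: [-1280]
STORE_FAST z → z=-1280. Stack: []
LOAD_CONST → push 8. Stack: [8]
LOAD_FAST w → push 32. Stack: [8, 32]
BINARY_OP + → 8 + 32 = 40. Stack: [40]
STORE_FAST m → m=40. Stack: []
LOAD_FAST_LOAD_FAST a,a → push 19,19. Stack: [19, 19]
BINARY_OP + → 19 + 19 = 38. Stack: [38]
STORE_FAST p → p=38. Stack: []
LOAD_FAST p → push 38. Stack: [38]
RETURN_VALUE → return 38.

38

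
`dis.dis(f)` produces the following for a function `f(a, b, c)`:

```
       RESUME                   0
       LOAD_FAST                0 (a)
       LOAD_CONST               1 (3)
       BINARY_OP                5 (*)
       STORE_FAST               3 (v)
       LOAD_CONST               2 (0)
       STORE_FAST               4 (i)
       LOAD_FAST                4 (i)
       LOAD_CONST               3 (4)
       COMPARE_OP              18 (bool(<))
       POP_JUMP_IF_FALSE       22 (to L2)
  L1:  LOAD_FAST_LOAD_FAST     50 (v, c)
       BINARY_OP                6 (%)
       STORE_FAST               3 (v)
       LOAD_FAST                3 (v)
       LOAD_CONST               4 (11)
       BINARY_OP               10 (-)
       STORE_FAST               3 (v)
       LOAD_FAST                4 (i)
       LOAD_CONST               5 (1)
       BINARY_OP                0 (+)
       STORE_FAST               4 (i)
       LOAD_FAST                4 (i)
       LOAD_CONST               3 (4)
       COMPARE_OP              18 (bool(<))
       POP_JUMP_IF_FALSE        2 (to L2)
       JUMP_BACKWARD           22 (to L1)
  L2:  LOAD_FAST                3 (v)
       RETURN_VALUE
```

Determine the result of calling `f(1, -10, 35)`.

-6

LOAD_FAST a → push 1
LOAD_CONST → push 3
BINARY_OP * → 1 * 3 = 3
STORE_FAST v → v=3
LOAD_CONST → push 0
STORE_FAST i → i=0
LOAD_FAST i → push 0
LOAD_CONST → push 4
COMPARE_OP bool(<) → 0 vs 4 = True
POP_JUMP_IF_FALSE → pop True; no jump
LOAD_FAST_LOAD_FAST v,c → push 3,35
BINARY_OP % → 3 % 35 = 3
STORE_FAST v → v=3
LOAD_FAST v → push 3
LOAD_CONST → push 11
BINARY_OP - → 3 - 11 = -8
STORE_FAST v → v=-8
LOAD_FAST i → push 0
LOAD_CONST → push 1
BINARY_OP + → 0 + 1 = 1
STORE_FAST i → i=1
LOAD_FAST i → push 1
LOAD_CONST → push 4
COMPARE_OP bool(<) → 1 vs 4 = True
POP_JUMP_IF_FALSE → pop True; no jump
LOAD_FAST_LOAD_FAST v,c → push -8,35
BINARY_OP % → -8 % 35 = 27
STORE_FAST v → v=27
LOAD_FAST v → push 27
LOAD_CONST → push 11
BINARY_OP - → 27 - 11 = 16
STORE_FAST v → v=16
LOAD_FAST i → push 1
LOAD_CONST → push 1
BINARY_OP + → 1 + 1 = 2
STORE_FAST i → i=2
LOAD_FAST i → push 2
LOAD_CONST → push 4
COMPARE_OP bool(<) → 2 vs 4 = True
POP_JUMP_IF_FALSE → pop True; no jump
LOAD_FAST_LOAD_FAST v,c → push 16,35
BINARY_OP % → 16 % 35 = 16
STORE_FAST v → v=16
LOAD_FAST v → push 16
LOAD_CONST → push 11
BINARY_OP - → 16 - 11 = 5
STORE_FAST v → v=5
LOAD_FAST i → push 2
LOAD_CONST → push 1
BINARY_OP + → 2 + 1 = 3
STORE_FAST i → i=3
LOAD_FAST i → push 3
LOAD_CONST → push 4
COMPARE_OP bool(<) → 3 vs 4 = True
POP_JUMP_IF_FALSE → pop True; no jump
LOAD_FAST_LOAD_FAST v,c → push 5,35
BINARY_OP % → 5 % 35 = 5
STORE_FAST v → v=5
LOAD_FAST v → push 5
LOAD_CONST → push 11
BINARY_OP - → 5 - 11 = -6
STORE_FAST v → v=-6
LOAD_FAST i → push 3
LOAD_CONST → push 1
BINARY_OP + → 3 + 1 = 4
STORE_FAST i → i=4
LOAD_FAST i → push 4
LOAD_CONST → push 4
COMPARE_OP bool(<) → 4 vs 4 = False
POP_JUMP_IF_FALSE → pop False; jump
LOAD_FAST v → push -6
RETURN_VALUE → return -6.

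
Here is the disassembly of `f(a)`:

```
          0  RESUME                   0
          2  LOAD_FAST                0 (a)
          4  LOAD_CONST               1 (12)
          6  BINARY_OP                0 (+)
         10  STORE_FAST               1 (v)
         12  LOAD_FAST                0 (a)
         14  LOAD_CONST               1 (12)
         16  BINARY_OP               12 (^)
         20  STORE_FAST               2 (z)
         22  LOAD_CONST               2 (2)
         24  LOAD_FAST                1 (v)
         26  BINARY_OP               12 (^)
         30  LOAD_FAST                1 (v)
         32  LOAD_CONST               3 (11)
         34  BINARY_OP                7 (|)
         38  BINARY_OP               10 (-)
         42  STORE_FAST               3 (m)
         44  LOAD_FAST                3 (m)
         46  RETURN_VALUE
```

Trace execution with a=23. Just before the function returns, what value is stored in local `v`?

35

LOAD_FAST a → push 23. Stack: [23]
LOAD_CONST → push 12. Stack: [23, 12]
BINARY_OP + → 23 + 12 = 35. Stack: [35]
STORE_FAST v → v=35. Stack: []
LOAD_FAST a → push 23. Stack: [23]
LOAD_CONST → push 12. Stack: [23, 12]
BINARY_OP ^ → 23 ^ 12 = 27. Stack: [27]
STORE_FAST z → z=27. Stack: []
LOAD_CONST → push 2. Stack: [2]
LOAD_FAST v → push 35. Stack: [2, 35]
BINARY_OP ^ → 2 ^ 35 = 33. Stack: [33]
LOAD_FAST v → push 35. Stack: [33, 35]
LOAD_CONST → push 11. Stack: [33, 35, 11]
BINARY_OP | → 35 | 11 = 43. Stack: [33, 43]
BINARY_OP - → 33 - 43 = -10. Stack: [-10]
STORE_FAST m → m=-10. Stack: []
LOAD_FAST m → push -10. Stack: [-10]
RETURN_VALUE → return -10.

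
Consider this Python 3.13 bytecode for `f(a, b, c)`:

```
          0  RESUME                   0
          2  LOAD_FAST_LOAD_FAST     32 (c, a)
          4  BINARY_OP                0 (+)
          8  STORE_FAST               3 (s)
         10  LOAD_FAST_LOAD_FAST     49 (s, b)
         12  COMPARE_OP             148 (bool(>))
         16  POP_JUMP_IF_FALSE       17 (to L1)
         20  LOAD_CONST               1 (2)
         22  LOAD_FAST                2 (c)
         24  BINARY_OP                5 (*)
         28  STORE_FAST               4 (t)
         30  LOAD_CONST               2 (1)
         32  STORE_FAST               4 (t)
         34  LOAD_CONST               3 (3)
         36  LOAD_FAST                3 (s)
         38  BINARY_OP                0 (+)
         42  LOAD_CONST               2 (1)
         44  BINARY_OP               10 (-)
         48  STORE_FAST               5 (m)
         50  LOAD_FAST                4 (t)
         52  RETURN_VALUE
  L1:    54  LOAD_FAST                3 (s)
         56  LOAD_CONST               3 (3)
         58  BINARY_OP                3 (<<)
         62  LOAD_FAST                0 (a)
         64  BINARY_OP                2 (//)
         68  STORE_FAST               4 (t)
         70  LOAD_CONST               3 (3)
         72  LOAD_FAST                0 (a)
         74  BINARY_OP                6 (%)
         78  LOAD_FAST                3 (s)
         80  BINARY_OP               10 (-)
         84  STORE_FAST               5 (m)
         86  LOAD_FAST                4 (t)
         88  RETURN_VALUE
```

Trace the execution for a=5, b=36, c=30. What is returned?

LOAD_FAST_LOAD_FAST c,a → push 30,5. Stack: [30, 5]
BINARY_OP + → 30 + 5 = 35. Stack: [35]
STORE_FAST s → s=35. Stack: []
LOAD_FAST_LOAD_FAST s,b → push 35,36. Stack: [35, 36]
COMPARE_OP bool(>) → 35 vs 36 = False. Stack: [False]
POP_JUMP_IF_FALSE → pop False; jump. Stack: []
LOAD_FAST s → push 35. Stack: [35]
LOAD_CONST → push 3. Stack: [35, 3]
BINARY_OP << → 35 << 3 = 280. Stack: [280]
LOAD_FAST a → push 5. Stack: [280, 5]
BINARY_OP // → 280 // 5 = 56. Stack: [56]
STORE_FAST t → t=56. Stack: []
LOAD_CONST → push 3. Stack: [3]
LOAD_FAST a → push 5. Stack: [3, 5]
BINARY_OP % → 3 % 5 = 3. Stack: [3]
LOAD_FAST s → push 35. Stack: [3, 35]
BINARY_OP - → 3 - 35 = -32. Stack: [-32]
STORE_FAST m → m=-32. Stack: []
LOAD_FAST t → push 56. Stack: [56]
RETURN_VALUE → return 56.

56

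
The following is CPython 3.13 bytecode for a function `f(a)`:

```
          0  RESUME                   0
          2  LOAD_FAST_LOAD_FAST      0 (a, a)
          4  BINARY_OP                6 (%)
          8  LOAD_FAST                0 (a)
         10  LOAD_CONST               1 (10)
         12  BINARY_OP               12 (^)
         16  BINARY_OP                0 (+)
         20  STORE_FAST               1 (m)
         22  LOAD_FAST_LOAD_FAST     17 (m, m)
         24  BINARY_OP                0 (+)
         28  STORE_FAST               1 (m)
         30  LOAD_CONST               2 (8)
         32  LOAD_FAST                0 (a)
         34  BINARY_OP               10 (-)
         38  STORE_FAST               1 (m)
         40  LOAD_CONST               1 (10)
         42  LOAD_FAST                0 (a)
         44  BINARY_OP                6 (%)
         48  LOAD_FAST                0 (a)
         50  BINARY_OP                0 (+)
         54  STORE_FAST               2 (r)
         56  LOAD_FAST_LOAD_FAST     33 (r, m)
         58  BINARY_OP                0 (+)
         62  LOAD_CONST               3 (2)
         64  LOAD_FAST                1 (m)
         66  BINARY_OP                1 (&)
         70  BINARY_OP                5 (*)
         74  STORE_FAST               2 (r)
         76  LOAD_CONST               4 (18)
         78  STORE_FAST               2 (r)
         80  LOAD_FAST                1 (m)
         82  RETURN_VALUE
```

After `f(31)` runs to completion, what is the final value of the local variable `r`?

LOAD_FAST_LOAD_FAST a,a → push 31,31. Stack: [31, 31]
BINARY_OP % → 31 % 31 = 0. Stack: [0]
LOAD_FAST a → push 31. Stack: [0, 31]
LOAD_CONST → push 10. Stack: [0, 31, 10]
BINARY_OP ^ → 31 ^ 10 = 21. Stack: [0, 21]
BINARY_OP + → 0 + 21 = 21. Stack: [21]
STORE_FAST m → m=21. Stack: []
LOAD_FAST_LOAD_FAST m,m → push 21,21. Stack: [21, 21]
BINARY_OP + → 21 + 21 = 42. Stack: [42]
STORE_FAST m → m=42. Stack: []
LOAD_CONST → push 8. Stack: [8]
LOAD_FAST a → push 31. Stack: [8, 31]
BINARY_OP - → 8 - 31 = -23. Stack: [-23]
STORE_FAST m → m=-23. Stack: []
LOAD_CONST → push 10. Stack: [10]
LOAD_FAST a → push 31. Stack: [10, 31]
BINARY_OP % → 10 % 31 = 10. Stack: [10]
LOAD_FAST a → push 31. Stack: [10, 31]
BINARY_OP + → 10 + 31 = 41. Stack: [41]
STORE_FAST r → r=41. Stack: []
LOAD_FAST_LOAD_FAST r,m → push 41,-23. Stack: [41, -23]
BINARY_OP + → 41 + -23 = 18. Stack: [18]
LOAD_CONST → push 2. Stack: [18, 2]
LOAD_FAST m → push -23. Stack: [18, 2, -23]
BINARY_OP & → 2 & -23 = 0. Stack: [18, 0]
BINARY_OP * → 18 * 0 = 0. Stack: [0]
STORE_FAST r → r=0. Stack: []
LOAD_CONST → push 18. Stack: [18]
STORE_FAST r → r=18. Stack: []
LOAD_FAST m → push -23. Stack: [-23]
RETURN_VALUE → return -23.

18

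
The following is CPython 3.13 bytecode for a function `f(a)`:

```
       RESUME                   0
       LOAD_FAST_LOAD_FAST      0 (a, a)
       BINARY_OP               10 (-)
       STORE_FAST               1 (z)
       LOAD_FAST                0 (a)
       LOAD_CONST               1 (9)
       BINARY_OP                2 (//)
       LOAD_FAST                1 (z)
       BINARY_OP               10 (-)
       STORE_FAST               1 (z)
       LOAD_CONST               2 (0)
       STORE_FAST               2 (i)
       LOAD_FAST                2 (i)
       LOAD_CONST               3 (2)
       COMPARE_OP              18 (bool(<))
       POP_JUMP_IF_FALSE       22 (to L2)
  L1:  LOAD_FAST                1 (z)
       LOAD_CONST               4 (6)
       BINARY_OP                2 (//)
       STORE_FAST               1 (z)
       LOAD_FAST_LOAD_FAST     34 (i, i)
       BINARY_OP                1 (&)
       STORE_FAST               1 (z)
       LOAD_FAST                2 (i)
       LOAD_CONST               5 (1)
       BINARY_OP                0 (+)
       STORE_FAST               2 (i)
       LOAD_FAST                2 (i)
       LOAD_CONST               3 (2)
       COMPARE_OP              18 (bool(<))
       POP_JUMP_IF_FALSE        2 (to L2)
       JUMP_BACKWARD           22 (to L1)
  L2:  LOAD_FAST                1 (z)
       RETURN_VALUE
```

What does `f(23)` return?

1

LOAD_FAST_LOAD_FAST a,a → push 23,23. Stack: [23, 23]
BINARY_OP - → 23 - 23 = 0. Stack: [0]
STORE_FAST z → z=0. Stack: []
LOAD_FAST a → push 23. Stack: [23]
LOAD_CONST → push 9. Stack: [23, 9]
BINARY_OP // → 23 // 9 = 2. Stack: [2]
LOAD_FAST z → push 0. Stack: [2, 0]
BINARY_OP - → 2 - 0 = 2. Stack: [2]
STORE_FAST z → z=2. Stack: []
LOAD_CONST → push 0. Stack: [0]
STORE_FAST i → i=0. Stack: []
LOAD_FAST i → push 0. Stack: [0]
LOAD_CONST → push 2. Stack: [0, 2]
COMPARE_OP bool(<) → 0 vs 2 = True. Stack: [True]
POP_JUMP_IF_FALSE → pop True; no jump. Stack: []
LOAD_FAST z → push 2. Stack: [2]
LOAD_CONST → push 6. Stack: [2, 6]
BINARY_OP // → 2 // 6 = 0. Stack: [0]
STORE_FAST z → z=0. Stack: []
LOAD_FAST_LOAD_FAST i,i → push 0,0. Stack: [0, 0]
BINARY_OP & → 0 & 0 = 0. Stack: [0]
STORE_FAST z → z=0. Stack: []
LOAD_FAST i → push 0. Stack: [0]
LOAD_CONST → push 1. Stack: [0, 1]
BINARY_OP + → 0 + 1 = 1. Stack: [1]
STORE_FAST i → i=1. Stack: []
LOAD_FAST i → push 1. Stack: [1]
LOAD_CONST → push 2. Stack: [1, 2]
COMPARE_OP bool(<) → 1 vs 2 = True. Stack: [True]
POP_JUMP_IF_FALSE → pop True; no jump. Stack: []
LOAD_FAST z → push 0. Stack: [0]
LOAD_CONST → push 6. Stack: [0, 6]
BINARY_OP // → 0 // 6 = 0. Stack: [0]
STORE_FAST z → z=0. Stack: []
LOAD_FAST_LOAD_FAST i,i → push 1,1. Stack: [1, 1]
BINARY_OP & → 1 & 1 = 1. Stack: [1]
STORE_FAST z → z=1. Stack: []
LOAD_FAST i → push 1. Stack: [1]
LOAD_CONST → push 1. Stack: [1, 1]
BINARY_OP + → 1 + 1 = 2. Stack: [2]
STORE_FAST i → i=2. Stack: []
LOAD_FAST i → push 2. Stack: [2]
LOAD_CONST → push 2. Stack: [2, 2]
COMPARE_OP bool(<) → 2 vs 2 = False. Stack: [False]
POP_JUMP_IF_FALSE → pop False; jump. Stack: []
LOAD_FAST z → push 1. Stack: [1]
RETURN_VALUE → return 1.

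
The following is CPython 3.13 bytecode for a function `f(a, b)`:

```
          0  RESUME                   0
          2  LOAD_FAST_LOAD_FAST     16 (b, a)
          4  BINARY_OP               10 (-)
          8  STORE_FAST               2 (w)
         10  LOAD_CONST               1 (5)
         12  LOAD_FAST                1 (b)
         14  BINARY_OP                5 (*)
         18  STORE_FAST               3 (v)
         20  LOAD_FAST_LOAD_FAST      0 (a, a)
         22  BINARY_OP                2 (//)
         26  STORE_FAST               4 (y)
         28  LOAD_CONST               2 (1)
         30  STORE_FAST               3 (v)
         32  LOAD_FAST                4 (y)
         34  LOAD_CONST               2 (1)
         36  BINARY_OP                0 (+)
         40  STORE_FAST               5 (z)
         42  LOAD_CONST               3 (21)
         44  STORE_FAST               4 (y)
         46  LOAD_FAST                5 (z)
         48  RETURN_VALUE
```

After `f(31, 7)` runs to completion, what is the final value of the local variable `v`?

LOAD_FAST_LOAD_FAST b,a → push 7,31. Stack: [7, 31]
BINARY_OP - → 7 - 31 = -24. Stack: [-24]
STORE_FAST w → w=-24. Stack: []
LOAD_CONST → push 5. Stack: [5]
LOAD_FAST b → push 7. Stack: [5, 7]
BINARY_OP * → 5 * 7 = 35. Stack: [35]
STORE_FAST v → v=35. Stack: []
LOAD_FAST_LOAD_FAST a,a → push 31,31. Stack: [31, 31]
BINARY_OP // → 31 // 31 = 1. Stack: [1]
STORE_FAST y → y=1. Stack: []
LOAD_CONST → push 1. Stack: [1]
STORE_FAST v → v=1. Stack: []
LOAD_FAST y → push 1. Stack: [1]
LOAD_CONST → push 1. Stack: [1, 1]
BINARY_OP + → 1 + 1 = 2. Stack: [2]
STORE_FAST z → z=2. Stack: []
LOAD_CONST → push 21. Stack: [21]
STORE_FAST y → y=21. Stack: []
LOAD_FAST z → push 2. Stack: [2]
RETURN_VALUE → return 2.

1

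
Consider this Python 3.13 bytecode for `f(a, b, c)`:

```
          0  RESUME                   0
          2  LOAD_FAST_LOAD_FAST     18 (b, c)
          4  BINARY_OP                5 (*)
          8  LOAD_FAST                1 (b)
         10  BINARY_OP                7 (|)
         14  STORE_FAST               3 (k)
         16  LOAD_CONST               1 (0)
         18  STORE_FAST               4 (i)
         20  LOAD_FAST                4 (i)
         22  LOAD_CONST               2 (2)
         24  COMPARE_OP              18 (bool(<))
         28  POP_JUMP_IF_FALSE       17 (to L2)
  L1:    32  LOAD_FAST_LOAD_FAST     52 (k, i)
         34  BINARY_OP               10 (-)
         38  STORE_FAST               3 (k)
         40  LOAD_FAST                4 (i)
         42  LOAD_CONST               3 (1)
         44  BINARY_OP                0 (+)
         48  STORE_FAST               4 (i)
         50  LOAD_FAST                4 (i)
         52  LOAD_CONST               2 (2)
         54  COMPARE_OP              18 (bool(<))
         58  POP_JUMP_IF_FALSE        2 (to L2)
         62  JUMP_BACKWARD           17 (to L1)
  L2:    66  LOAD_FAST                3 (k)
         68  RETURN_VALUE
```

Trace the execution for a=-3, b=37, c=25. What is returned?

LOAD_FAST_LOAD_FAST b,c → push 37,25. Stack: [37, 25]
BINARY_OP * → 37 * 25 = 925. Stack: [925]
LOAD_FAST b → push 37. Stack: [925, 37]
BINARY_OP | → 925 | 37 = 957. Stack: [957]
STORE_FAST k → k=957. Stack: []
LOAD_CONST → push 0. Stack: [0]
STORE_FAST i → i=0. Stack: []
LOAD_FAST i → push 0. Stack: [0]
LOAD_CONST → push 2. Stack: [0, 2]
COMPARE_OP bool(<) → 0 vs 2 = True. Stack: [True]
POP_JUMP_IF_FALSE → pop True; no jump. Stack: []
LOAD_FAST_LOAD_FAST k,i → push 957,0. Stack: [957, 0]
BINARY_OP - → 957 - 0 = 957. Stack: [957]
STORE_FAST k → k=957. Stack: []
LOAD_FAST i → push 0. Stack: [0]
LOAD_CONST → push 1. Stack: [0, 1]
BINARY_OP + → 0 + 1 = 1. Stack: [1]
STORE_FAST i → i=1. Stack: []
LOAD_FAST i → push 1. Stack: [1]
LOAD_CONST → push 2. Stack: [1, 2]
COMPARE_OP bool(<) → 1 vs 2 = True. Stack: [True]
POP_JUMP_IF_FALSE → pop True; no jump. Stack: []
LOAD_FAST_LOAD_FAST k,i → push 957,1. Stack: [957, 1]
BINARY_OP - → 957 - 1 = 956. Stack: [956]
STORE_FAST k → k=956. Stack: []
LOAD_FAST i → push 1. Stack: [1]
LOAD_CONST → push 1. Stack: [1, 1]
BINARY_OP + → 1 + 1 = 2. Stack: [2]
STORE_FAST i → i=2. Stack: []
LOAD_FAST i → push 2. Stack: [2]
LOAD_CONST → push 2. Stack: [2, 2]
COMPARE_OP bool(<) → 2 vs 2 = False. Stack: [False]
POP_JUMP_IF_FALSE → pop False; jump. Stack: []
LOAD_FAST k → push 956. Stack: [956]
RETURN_VALUE → return 956.

956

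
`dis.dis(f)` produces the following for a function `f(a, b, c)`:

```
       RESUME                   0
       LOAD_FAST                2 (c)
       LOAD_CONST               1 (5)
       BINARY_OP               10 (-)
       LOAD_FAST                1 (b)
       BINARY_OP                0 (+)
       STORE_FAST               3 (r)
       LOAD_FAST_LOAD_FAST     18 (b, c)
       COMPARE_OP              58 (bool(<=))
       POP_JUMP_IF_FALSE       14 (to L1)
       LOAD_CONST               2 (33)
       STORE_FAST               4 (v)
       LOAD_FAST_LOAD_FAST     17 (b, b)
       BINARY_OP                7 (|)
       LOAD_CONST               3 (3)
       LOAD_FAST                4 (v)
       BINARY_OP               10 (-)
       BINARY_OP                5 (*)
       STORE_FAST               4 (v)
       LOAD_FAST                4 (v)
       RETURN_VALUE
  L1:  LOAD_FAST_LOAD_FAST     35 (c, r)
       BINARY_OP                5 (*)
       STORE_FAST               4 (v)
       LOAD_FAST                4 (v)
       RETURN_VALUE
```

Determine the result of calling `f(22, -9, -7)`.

LOAD_FAST c → push -7. Stack: [-7]
LOAD_CONST → push 5. Stack: [-7, 5]
BINARY_OP - → -7 - 5 = -12. Stack: [-12]
LOAD_FAST b → push -9. Stack: [-12, -9]
BINARY_OP + → -12 + -9 = -21. Stack: [-21]
STORE_FAST r → r=-21. Stack: []
LOAD_FAST_LOAD_FAST b,c → push -9,-7. Stack: [-9, -7]
COMPARE_OP bool(<=) → -9 vs -7 = True. Stack: [True]
POP_JUMP_IF_FALSE → pop True; no jump. Stack: []
LOAD_CONST → push 33. Stack: [33]
STORE_FAST v → v=33. Stack: []
LOAD_FAST_LOAD_FAST b,b → push -9,-9. Stack: [-9, -9]
BINARY_OP | → -9 | -9 = -9. Stack: [-9]
LOAD_CONST → push 3. Stack: [-9, 3]
LOAD_FAST v → push 33. Stack: [-9, 3, 33]
BINARY_OP - → 3 - 33 = -30. Stack: [-9, -30]
BINARY_OP * → -9 * -30 = 270. Stack: [270]
STORE_FAST v → v=270. Stack: []
LOAD_FAST v → push 270. Stack: [270]
RETURN_VALUE → return 270.

270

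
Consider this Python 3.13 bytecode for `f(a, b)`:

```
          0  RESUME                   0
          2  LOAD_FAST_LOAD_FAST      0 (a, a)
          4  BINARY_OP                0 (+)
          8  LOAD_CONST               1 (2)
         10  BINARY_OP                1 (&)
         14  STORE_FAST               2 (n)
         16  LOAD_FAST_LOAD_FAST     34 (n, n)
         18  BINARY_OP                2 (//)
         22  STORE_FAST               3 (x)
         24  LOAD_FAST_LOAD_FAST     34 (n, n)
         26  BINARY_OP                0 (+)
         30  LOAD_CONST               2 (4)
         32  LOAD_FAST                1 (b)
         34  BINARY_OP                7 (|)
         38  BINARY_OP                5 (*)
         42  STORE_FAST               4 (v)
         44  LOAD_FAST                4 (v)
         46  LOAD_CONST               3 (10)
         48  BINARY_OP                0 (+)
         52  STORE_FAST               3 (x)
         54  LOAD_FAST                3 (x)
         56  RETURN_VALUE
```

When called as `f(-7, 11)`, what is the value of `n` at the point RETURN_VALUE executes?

2

LOAD_FAST_LOAD_FAST a,a → push -7,-7. Stack: [-7, -7]
BINARY_OP + → -7 + -7 = -14. Stack: [-14]
LOAD_CONST → push 2. Stack: [-14, 2]
BINARY_OP & → -14 & 2 = 2. Stack: [2]
STORE_FAST n → n=2. Stack: []
LOAD_FAST_LOAD_FAST n,n → push 2,2. Stack: [2, 2]
BINARY_OP // → 2 // 2 = 1. Stack: [1]
STORE_FAST x → x=1. Stack: []
LOAD_FAST_LOAD_FAST n,n → push 2,2. Stack: [2, 2]
BINARY_OP + → 2 + 2 = 4. Stack: [4]
LOAD_CONST → push 4. Stack: [4, 4]
LOAD_FAST b → push 11. Stack: [4, 4, 11]
BINARY_OP | → 4 | 11 = 15. Stack: [4, 15]
BINARY_OP * → 4 * 15 = 60. Stack: [60]
STORE_FAST v → v=60. Stack: []
LOAD_FAST v → push 60. Stack: [60]
LOAD_CONST → push 10. Stack: [60, 10]
BINARY_OP + → 60 + 10 = 70. Stack: [70]
STORE_FAST x → x=70. Stack: []
LOAD_FAST x → push 70. Stack: [70]
RETURN_VALUE → return 70.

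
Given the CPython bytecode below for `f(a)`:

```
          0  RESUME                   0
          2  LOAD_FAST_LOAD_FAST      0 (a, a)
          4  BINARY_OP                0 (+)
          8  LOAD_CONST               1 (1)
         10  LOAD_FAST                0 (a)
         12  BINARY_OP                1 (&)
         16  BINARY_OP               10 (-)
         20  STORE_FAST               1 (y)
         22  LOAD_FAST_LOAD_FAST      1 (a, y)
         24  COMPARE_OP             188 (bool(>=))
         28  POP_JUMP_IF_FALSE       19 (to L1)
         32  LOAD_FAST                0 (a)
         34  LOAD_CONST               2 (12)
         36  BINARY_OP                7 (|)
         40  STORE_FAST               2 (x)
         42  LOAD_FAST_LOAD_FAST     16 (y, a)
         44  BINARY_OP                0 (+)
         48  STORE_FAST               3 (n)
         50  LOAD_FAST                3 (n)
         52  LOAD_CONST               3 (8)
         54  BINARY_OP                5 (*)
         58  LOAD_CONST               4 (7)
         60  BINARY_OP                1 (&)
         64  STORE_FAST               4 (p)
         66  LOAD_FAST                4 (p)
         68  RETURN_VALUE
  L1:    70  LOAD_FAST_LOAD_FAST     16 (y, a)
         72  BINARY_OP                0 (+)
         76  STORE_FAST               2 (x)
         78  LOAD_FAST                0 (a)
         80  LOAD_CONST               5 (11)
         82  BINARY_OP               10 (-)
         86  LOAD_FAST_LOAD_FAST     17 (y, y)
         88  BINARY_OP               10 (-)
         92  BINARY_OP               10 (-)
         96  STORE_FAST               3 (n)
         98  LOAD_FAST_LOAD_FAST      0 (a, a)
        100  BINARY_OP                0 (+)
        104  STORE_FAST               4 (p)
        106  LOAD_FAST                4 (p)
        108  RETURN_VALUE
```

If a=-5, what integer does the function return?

0

LOAD_FAST_LOAD_FAST a,a → push -5,-5. Stack: [-5, -5]
BINARY_OP + → -5 + -5 = -10. Stack: [-10]
LOAD_CONST → push 1. Stack: [-10, 1]
LOAD_FAST a → push -5. Stack: [-10, 1, -5]
BINARY_OP & → 1 & -5 = 1. Stack: [-10, 1]
BINARY_OP - → -10 - 1 = -11. Stack: [-11]
STORE_FAST y → y=-11. Stack: []
LOAD_FAST_LOAD_FAST a,y → push -5,-11. Stack: [-5, -11]
COMPARE_OP bool(>=) → -5 vs -11 = True. Stack: [True]
POP_JUMP_IF_FALSE → pop True; no jump. Stack: []
LOAD_FAST a → push -5. Stack: [-5]
LOAD_CONST → push 12. Stack: [-5, 12]
BINARY_OP | → -5 | 12 = -1. Stack: [-1]
STORE_FAST x → x=-1. Stack: []
LOAD_FAST_LOAD_FAST y,a → push -11,-5. Stack: [-11, -5]
BINARY_OP + → -11 + -5 = -16. Stack: [-16]
STORE_FAST n → n=-16. Stack: []
LOAD_FAST n → push -16. Stack: [-16]
LOAD_CONST → push 8. Stack: [-16, 8]
BINARY_OP * → -16 * 8 = -128. Stack: [-128]
LOAD_CONST → push 7. Stack: [-128, 7]
BINARY_OP & → -128 & 7 = 0. Stack: [0]
STORE_FAST p → p=0. Stack: []
LOAD_FAST p → push 0. Stack: [0]
RETURN_VALUE → return 0.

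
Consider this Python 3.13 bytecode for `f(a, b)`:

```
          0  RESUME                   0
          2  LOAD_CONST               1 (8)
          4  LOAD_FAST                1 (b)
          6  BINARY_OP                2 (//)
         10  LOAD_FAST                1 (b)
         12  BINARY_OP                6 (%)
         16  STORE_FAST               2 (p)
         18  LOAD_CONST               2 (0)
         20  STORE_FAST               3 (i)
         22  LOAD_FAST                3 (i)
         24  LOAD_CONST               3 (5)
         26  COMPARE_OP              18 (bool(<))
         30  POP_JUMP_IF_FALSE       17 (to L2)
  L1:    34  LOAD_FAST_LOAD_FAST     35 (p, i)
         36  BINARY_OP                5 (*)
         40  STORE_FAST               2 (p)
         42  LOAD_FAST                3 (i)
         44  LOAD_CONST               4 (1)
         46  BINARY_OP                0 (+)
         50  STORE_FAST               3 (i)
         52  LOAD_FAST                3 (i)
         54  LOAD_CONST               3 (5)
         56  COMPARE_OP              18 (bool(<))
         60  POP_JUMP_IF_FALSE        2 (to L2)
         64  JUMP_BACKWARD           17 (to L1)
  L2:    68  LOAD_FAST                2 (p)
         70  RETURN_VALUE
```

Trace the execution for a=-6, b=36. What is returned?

0

LOAD_CONST → push 8
LOAD_FAST b → push 36
BINARY_OP // → 8 // 36 = 0
LOAD_FAST b → push 36
BINARY_OP % → 0 % 36 = 0
STORE_FAST p → p=0
LOAD_CONST → push 0
STORE_FAST i → i=0
LOAD_FAST i → push 0
LOAD_CONST → push 5
COMPARE_OP bool(<) → 0 vs 5 = True
POP_JUMP_IF_FALSE → pop True; no jump
LOAD_FAST_LOAD_FAST p,i → push 0,0
BINARY_OP * → 0 * 0 = 0
STORE_FAST p → p=0
LOAD_FAST i → push 0
LOAD_CONST → push 1
BINARY_OP + → 0 + 1 = 1
STORE_FAST i → i=1
LOAD_FAST i → push 1
LOAD_CONST → push 5
COMPARE_OP bool(<) → 1 vs 5 = True
POP_JUMP_IF_FALSE → pop True; no jump
LOAD_FAST_LOAD_FAST p,i → push 0,1
BINARY_OP * → 0 * 1 = 0
STORE_FAST p → p=0
LOAD_FAST i → push 1
LOAD_CONST → push 1
BINARY_OP + → 1 + 1 = 2
STORE_FAST i → i=2
LOAD_FAST i → push 2
LOAD_CONST → push 5
COMPARE_OP bool(<) → 2 vs 5 = True
POP_JUMP_IF_FALSE → pop True; no jump
LOAD_FAST_LOAD_FAST p,i → push 0,2
BINARY_OP * → 0 * 2 = 0
STORE_FAST p → p=0
LOAD_FAST i → push 2
LOAD_CONST → push 1
BINARY_OP + → 2 + 1 = 3
STORE_FAST i → i=3
LOAD_FAST i → push 3
LOAD_CONST → push 5
COMPARE_OP bool(<) → 3 vs 5 = True
POP_JUMP_IF_FALSE → pop True; no jump
LOAD_FAST_LOAD_FAST p,i → push 0,3
BINARY_OP * → 0 * 3 = 0
STORE_FAST p → p=0
LOAD_FAST i → push 3
LOAD_CONST → push 1
BINARY_OP + → 3 + 1 = 4
STORE_FAST i → i=4
LOAD_FAST i → push 4
LOAD_CONST → push 5
COMPARE_OP bool(<) → 4 vs 5 = True
POP_JUMP_IF_FALSE → pop True; no jump
LOAD_FAST_LOAD_FAST p,i → push 0,4
BINARY_OP * → 0 * 4 = 0
STORE_FAST p → p=0
LOAD_FAST i → push 4
LOAD_CONST → push 1
BINARY_OP + → 4 + 1 = 5
STORE_FAST i → i=5
LOAD_FAST i → push 5
LOAD_CONST → push 5
COMPARE_OP bool(<) → 5 vs 5 = False
POP_JUMP_IF_FALSE → pop False; jump
LOAD_FAST p → push 0
RETURN_VALUE → return 0.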